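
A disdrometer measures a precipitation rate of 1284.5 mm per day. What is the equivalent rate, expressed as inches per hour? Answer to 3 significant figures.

1284.5 mm/day × 0.0393701 in/mm × 0.0416667 day/hour = 2.11 in/hour.

2.11 in/hour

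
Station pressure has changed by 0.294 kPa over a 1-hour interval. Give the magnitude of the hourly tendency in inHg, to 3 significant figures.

0.0868 inHg per hour

0.294 kPa / 1 h × 0.2953 inHg/kPa = 0.0868 inHg/h.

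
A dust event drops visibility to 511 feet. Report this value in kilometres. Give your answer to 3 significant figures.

0.156 km

1 ft = 0.0003048 km, so 511 × 0.0003048 = 0.156 km.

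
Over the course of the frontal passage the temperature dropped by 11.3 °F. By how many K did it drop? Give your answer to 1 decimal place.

6.3 K

A change of 1 °C equals a change of 1.8 °F: ΔK = 11.3 × 0.5556 = 6.3 K.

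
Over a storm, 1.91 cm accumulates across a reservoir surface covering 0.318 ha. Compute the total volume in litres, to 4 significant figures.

Depth: 1.91 cm × 10 = 19.1 mm.
Area: 0.318 ha = 3180 m².
1 mm over 1 m² is 1 L, so volume = 19.1 × 3180 = 60738 L ≈ 60740 L.

60740 litres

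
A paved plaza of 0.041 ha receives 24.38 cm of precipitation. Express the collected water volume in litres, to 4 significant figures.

99960 litres

Depth: 24.38 cm × 10 = 243.8 mm.
Area: 0.041 ha = 410 m².
1 mm over 1 m² is 1 L, so volume = 243.8 × 410 = 99958 L ≈ 99960 L.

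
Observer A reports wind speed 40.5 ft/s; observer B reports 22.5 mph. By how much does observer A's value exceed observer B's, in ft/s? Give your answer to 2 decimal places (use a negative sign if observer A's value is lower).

observer B: 22.5 mph = 33.0000 ft/s.
Difference: 40.5000 − 33.0000 = 7.50 ft/s.

7.50 ft/s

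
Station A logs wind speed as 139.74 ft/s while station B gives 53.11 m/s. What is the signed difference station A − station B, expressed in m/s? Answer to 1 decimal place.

station A: 139.74 ft/s = 42.593 m/s.
Difference: 42.593 − 53.110 = -10.5 m/s.

-10.5 m/s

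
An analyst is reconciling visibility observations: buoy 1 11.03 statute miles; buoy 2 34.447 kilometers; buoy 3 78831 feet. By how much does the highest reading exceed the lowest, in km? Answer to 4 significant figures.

16.70 km

buoy 1: 11.03 SM = 17.7511 km.
buoy 3: 78831 ft = 24.0277 km.
Spread: 34.4470 − 17.7511 = 16.70 km.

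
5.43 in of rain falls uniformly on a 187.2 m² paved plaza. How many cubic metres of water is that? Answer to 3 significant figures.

25.8 cubic metres

Depth: 5.43 in × 25.4 = 137.922 mm.
1 mm over 1 m² is 1 L, so volume = 137.922 × 187.2 = 25818.998 L = 25.8 m³.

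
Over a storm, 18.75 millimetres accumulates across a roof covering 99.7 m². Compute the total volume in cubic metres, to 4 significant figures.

1.869 cubic metres

1 mm over 1 m² is 1 L, so volume = 18.75 × 99.7 = 1869.375 L = 1.869 m³.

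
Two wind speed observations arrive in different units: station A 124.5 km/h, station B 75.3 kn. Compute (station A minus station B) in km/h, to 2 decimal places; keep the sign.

-14.96 km/h

station B: 75.3 kt = 139.4556 km/h.
Difference: 124.5000 − 139.4556 = -14.96 km/h.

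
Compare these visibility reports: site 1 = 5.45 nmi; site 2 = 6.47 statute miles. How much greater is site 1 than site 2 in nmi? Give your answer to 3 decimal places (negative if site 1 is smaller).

-0.172 nmi

site 2: 6.47 SM = 5.62228 nmi.
Difference: 5.45000 − 5.62228 = -0.172 nmi.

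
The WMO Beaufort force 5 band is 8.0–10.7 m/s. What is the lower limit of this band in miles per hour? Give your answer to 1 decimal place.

8.0–10.7 m/s × 2.237 = 17.9–23.9 mph.

17.9 mph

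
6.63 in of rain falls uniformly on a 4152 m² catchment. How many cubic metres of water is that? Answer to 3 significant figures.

699 cubic metres

Depth: 6.63 in × 25.4 = 168.402 mm.
1 mm over 1 m² is 1 L, so volume = 168.402 × 4152 = 699205.1 L = 699 m³.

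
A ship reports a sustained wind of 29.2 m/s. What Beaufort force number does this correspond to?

29.2 m/s lies in the Beaufort 11 band (violent storm, 28.5–32.6 m/s).

Beaufort force 11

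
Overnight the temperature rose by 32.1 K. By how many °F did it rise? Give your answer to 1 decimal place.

A change of 1 °C equals a change of 1.8 °F: Δ°F = 32.1 × 1.8 = 57.8 °F.

57.8 °F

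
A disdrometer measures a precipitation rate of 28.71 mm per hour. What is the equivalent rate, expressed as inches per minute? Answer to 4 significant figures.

0.01884 in/minute

28.71 mm/hour × 0.0393701 in/mm × 0.0166667 hour/minute = 0.01884 in/minute.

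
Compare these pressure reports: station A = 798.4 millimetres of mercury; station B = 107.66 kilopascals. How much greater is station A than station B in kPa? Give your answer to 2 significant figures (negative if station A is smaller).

station A: 798.4 mmHg = 106.445 kPa.
Difference: 106.445 − 107.660 = -1.2 kPa.

-1.2 kPa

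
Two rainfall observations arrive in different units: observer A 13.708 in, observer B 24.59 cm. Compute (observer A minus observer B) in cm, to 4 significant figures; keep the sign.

observer A: 13.708 in = 34.8183 cm.
Difference: 34.8183 − 24.5900 = 10.23 cm.

10.23 cm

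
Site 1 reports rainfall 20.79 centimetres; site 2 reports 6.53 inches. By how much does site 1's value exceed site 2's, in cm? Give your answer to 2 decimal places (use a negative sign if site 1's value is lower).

site 2: 6.53 in = 16.5862 cm.
Difference: 20.7900 − 16.5862 = 4.20 cm.

4.20 cm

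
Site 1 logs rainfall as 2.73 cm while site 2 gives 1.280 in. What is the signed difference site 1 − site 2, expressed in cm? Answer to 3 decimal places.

site 2: 1.280 in = 3.25120 cm.
Difference: 2.73000 − 3.25120 = -0.521 cm.

-0.521 cm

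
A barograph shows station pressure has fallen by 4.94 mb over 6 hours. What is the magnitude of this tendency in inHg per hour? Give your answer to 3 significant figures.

0.0243 inHg per hour

4.94 mb / 6 h × 0.02953 inHg/mb = 0.0243 inHg/h.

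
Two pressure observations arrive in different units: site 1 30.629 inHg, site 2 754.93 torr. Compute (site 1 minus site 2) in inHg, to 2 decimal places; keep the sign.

site 2: 754.93 mmHg = 29.7217 inHg.
Difference: 30.6290 − 29.7217 = 0.91 inHg.

0.91 inHg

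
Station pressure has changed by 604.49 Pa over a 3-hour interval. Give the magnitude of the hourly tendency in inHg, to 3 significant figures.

0.0595 inHg per hour

604.49 Pa / 3 h × 0.0002953 inHg/Pa = 0.0595 inHg/h.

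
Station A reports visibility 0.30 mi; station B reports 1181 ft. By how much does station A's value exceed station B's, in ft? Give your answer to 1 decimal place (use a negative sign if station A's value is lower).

station A: 0.30 SM = 1584.000 ft.
Difference: 1584.000 − 1181.000 = 403.0 ft.

403.0 ft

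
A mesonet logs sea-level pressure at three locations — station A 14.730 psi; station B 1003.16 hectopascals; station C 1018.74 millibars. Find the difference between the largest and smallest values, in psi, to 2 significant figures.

0.23 psi

station B: 1003.16 hPa = 14.5496 psi.
station C: 1018.74 mb = 14.7756 psi.
Spread: 14.7756 − 14.5496 = 0.23 psi.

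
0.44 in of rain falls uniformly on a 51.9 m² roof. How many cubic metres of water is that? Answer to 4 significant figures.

0.5800 cubic metres

Depth: 0.44 in × 25.4 = 11.176 mm.
1 mm over 1 m² is 1 L, so volume = 11.176 × 51.9 = 580.0344 L = 0.5800 m³.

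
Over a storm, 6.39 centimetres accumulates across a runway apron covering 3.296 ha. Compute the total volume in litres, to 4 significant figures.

2106000 litres

Depth: 6.39 cm × 10 = 63.9 mm.
Area: 3.296 ha = 32960 m².
1 mm over 1 m² is 1 L, so volume = 63.9 × 32960 = 2106144 L ≈ 2106000 L.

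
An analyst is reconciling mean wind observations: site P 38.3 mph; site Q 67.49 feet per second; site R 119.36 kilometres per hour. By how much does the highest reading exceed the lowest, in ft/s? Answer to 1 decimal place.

52.6 ft/s

site P: 38.3 mph = 56.173 ft/s.
site R: 119.36 km/h = 108.778 ft/s.
Spread: 108.778 − 56.173 = 52.6 ft/s.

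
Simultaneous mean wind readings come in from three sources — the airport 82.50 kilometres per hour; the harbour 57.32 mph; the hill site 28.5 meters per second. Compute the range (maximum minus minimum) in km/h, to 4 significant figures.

20.10 km/h

the harbour: 57.32 mph = 92.2476 km/h.
the hill site: 28.5 m/s = 102.6000 km/h.
Spread: 102.6000 − 82.5000 = 20.10 km/h.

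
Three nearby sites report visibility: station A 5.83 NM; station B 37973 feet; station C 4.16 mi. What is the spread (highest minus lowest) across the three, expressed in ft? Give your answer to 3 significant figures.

16000 ft

station A: 5.83 nmi = 35423.75 ft.
station C: 4.16 SM = 21964.80 ft.
Spread: 37973.00 − 21964.80 = 16000 ft.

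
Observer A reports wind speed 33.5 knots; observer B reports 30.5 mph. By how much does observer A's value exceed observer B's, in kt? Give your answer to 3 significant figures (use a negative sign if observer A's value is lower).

observer B: 30.5 mph = 26.5038 kt.
Difference: 33.5000 − 26.5038 = 7.00 kt.

7.00 kt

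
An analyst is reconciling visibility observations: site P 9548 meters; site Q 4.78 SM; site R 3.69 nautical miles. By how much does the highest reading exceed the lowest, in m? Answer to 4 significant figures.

site Q: 4.78 SM = 7692.66 m.
site R: 3.69 nmi = 6833.88 m.
Spread: 9548.00 − 6833.88 = 2714 m.

2714 m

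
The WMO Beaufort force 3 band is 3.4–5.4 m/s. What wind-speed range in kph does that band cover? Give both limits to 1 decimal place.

3.4–5.4 m/s × 3.6 = 12.2–19.4 km/h.

12.2 to 19.4 km/h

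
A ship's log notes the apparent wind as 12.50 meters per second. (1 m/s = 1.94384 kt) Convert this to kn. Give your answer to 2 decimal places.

24.30 kt

1 m/s = 1.94384 kt, so 12.50 × 1.94384 = 24.30 kt.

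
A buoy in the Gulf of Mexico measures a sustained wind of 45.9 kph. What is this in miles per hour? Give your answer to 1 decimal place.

1 km/h = 0.621371 mph, so 45.9 × 0.621371 = 28.5 mph.

28.5 mph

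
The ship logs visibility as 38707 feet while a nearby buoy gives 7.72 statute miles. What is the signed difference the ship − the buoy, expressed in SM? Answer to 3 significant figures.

the ship: 38707 ft = 7.33087 SM.
Difference: 7.33087 − 7.72000 = -0.389 SM.

-0.389 SM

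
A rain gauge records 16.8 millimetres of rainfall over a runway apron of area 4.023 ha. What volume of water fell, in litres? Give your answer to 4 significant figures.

Area: 4.023 ha = 40230 m².
1 mm over 1 m² is 1 L, so volume = 16.8 × 40230 = 675864 L ≈ 675900 L.

675900 litres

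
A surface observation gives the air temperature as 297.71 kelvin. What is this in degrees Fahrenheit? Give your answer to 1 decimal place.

76.2 °F

First to °C: 24.56 °C.
Then to °F: 76.2 °F.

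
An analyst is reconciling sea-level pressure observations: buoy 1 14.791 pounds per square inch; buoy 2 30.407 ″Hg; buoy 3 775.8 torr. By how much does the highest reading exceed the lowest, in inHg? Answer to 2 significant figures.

buoy 1: 14.791 psi = 30.1148 inHg.
buoy 3: 775.8 mmHg = 30.5433 inHg.
Spread: 30.5433 − 30.1148 = 0.43 inHg.

0.43 inHg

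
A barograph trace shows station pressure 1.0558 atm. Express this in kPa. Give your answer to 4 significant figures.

1 atm = 101.325 kPa, so 1.0558 × 101.325 = 107.0 kPa.

107.0 kPa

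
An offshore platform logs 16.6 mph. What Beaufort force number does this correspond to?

16.6 mph = 7.4 m/s, which is Beaufort 4 (moderate breeze, 5.5–7.9 m/s).

Beaufort force 4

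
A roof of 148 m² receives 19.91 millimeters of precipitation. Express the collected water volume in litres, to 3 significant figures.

1 mm over 1 m² is 1 L, so volume = 19.91 × 148 = 2946.68 L ≈ 2950 L.

2950 litres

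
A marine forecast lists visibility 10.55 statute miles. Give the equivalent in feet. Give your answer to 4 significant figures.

1 SM = 5280 ft, so 10.55 × 5280 = 55700 ft.

55700 ft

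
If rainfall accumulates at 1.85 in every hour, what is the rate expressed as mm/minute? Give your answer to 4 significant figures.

1.85 in/hour × 25.4 mm/in × 0.0166667 hour/minute = 0.7832 mm/minute.

0.7832 mm/minute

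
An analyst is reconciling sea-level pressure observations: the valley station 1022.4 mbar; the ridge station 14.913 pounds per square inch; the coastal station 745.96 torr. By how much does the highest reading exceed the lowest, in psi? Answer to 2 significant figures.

0.49 psi

the valley station: 1022.4 mb = 14.8287 psi.
the coastal station: 745.96 mmHg = 14.4245 psi.
Spread: 14.9130 − 14.4245 = 0.49 psi.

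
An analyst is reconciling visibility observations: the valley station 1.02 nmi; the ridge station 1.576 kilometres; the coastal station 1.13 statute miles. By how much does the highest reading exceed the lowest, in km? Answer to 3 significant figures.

0.313 km

the valley station: 1.02 nmi = 1.88904 km.
the coastal station: 1.13 SM = 1.81856 km.
Spread: 1.88904 − 1.57600 = 0.313 km.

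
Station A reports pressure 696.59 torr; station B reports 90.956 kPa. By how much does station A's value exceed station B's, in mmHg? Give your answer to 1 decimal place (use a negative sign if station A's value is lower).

14.4 mmHg

station B: 90.956 kPa = 682.226 mmHg.
Difference: 696.590 − 682.226 = 14.4 mmHg.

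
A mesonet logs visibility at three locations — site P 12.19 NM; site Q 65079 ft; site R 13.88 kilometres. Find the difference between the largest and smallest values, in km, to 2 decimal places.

8.70 km

site P: 12.19 nmi = 22.5759 km.
site Q: 65079 ft = 19.8361 km.
Spread: 22.5759 − 13.8800 = 8.70 km.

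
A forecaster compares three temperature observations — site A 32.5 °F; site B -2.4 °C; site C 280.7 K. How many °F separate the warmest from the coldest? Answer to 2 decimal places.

site A: 32.5 °F = 0.278 °C.
site C: 280.7 K = 7.550 °C.
Spread: 7.550 − (-2.400) = 9.950 °C = 17.91 °F.

17.91 °F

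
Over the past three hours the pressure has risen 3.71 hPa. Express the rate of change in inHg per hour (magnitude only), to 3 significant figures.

3.71 hPa / 3 h × 0.02953 inHg/hPa = 0.0365 inHg/h.

0.0365 inHg per hour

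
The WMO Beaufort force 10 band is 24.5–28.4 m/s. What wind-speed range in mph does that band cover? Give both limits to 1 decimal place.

24.5–28.4 m/s × 2.237 = 54.8–63.5 mph.

54.8 to 63.5 mph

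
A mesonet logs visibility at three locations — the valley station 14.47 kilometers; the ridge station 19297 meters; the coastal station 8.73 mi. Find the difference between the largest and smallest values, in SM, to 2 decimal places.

3.26 SM

the valley station: 14.47 km = 8.9912 SM.
the ridge station: 19297 m = 11.9906 SM.
Spread: 11.9906 − 8.7300 = 3.26 SM.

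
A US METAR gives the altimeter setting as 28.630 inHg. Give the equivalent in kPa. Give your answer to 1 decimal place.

1 inHg = 3.38639 kPa, so 28.630 × 3.38639 = 97.0 kPa.

97.0 kPa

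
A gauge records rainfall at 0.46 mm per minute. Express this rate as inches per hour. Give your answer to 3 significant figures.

0.46 mm/minute × 0.0393701 in/mm × 60 minute/hour = 1.09 in/hour.

1.09 in/hour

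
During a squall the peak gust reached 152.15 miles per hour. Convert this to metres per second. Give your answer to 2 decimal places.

68.02 m/s

1 mph = 0.44704 m/s, so 152.15 × 0.44704 = 68.02 m/s.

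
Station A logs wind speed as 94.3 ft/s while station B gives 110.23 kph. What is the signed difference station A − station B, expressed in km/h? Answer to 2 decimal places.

station A: 94.3 ft/s = 103.4735 km/h.
Difference: 103.4735 − 110.2300 = -6.76 km/h.

-6.76 km/h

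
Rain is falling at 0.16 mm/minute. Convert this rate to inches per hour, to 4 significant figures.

0.3780 in/hour

0.16 mm/minute × 0.0393701 in/mm × 60 minute/hour = 0.3780 in/hour.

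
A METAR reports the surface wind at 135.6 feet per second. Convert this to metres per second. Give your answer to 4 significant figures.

41.33 m/s

1 ft/s = 0.3048 m/s, so 135.6 × 0.3048 = 41.33 m/s.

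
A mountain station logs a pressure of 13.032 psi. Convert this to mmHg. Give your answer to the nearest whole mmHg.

674 mmHg

1 psi = 51.7149 mmHg, so 13.032 × 51.7149 = 674 mmHg.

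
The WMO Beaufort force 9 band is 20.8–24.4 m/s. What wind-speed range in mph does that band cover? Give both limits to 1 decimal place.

46.5 to 54.6 mph

20.8–24.4 m/s × 2.237 = 46.5–54.6 mph.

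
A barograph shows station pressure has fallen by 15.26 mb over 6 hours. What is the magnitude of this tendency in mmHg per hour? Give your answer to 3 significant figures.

1.91 mmHg per hour

15.26 mb / 6 h × 0.750062 mmHg/mb = 1.91 mmHg/h.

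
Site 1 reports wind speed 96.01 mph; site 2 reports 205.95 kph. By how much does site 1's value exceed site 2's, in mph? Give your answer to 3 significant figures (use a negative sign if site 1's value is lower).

-32.0 mph

site 2: 205.95 km/h = 127.971 mph.
Difference: 96.010 − 127.971 = -32.0 mph.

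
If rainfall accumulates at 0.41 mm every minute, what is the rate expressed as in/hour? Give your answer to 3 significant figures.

0.41 mm/minute × 0.0393701 in/mm × 60 minute/hour = 0.969 in/hour.

0.969 in/hour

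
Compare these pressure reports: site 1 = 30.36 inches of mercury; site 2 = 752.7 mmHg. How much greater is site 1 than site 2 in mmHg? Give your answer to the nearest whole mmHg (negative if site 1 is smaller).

site 1: 30.36 inHg = 771.14 mmHg.
Difference: 771.14 − 752.70 = 18 mmHg.

18 mmHg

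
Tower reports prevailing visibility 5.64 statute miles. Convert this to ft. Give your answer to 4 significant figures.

29780 ft

1 SM = 5280 ft, so 5.64 × 5280 = 29780 ft.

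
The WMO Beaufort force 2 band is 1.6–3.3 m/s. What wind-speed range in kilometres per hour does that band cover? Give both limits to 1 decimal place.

1.6–3.3 m/s × 3.6 = 5.8–11.9 km/h.

5.8 to 11.9 km/h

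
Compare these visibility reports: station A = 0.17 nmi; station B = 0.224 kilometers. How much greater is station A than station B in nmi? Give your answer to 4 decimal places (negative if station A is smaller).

station B: 0.224 km = 0.1209503 nmi.
Difference: 0.1700000 − 0.1209503 = 0.0490 nmi.

0.0490 nmi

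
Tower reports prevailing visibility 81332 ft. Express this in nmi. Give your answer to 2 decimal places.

1 ft = 0.000164579 nmi, so 81332 × 0.000164579 = 13.39 nmi.

13.39 nmi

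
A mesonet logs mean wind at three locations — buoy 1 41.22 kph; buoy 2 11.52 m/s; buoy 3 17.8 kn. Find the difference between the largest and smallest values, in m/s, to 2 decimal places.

2.36 m/s

buoy 1: 41.22 km/h = 11.4500 m/s.
buoy 3: 17.8 kt = 9.1571 m/s.
Spread: 11.5200 − 9.1571 = 2.36 m/s.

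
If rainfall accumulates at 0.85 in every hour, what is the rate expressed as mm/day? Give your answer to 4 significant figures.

0.85 in/hour × 25.4 mm/in × 24 hour/day = 518.2 mm/day.

518.2 mm/day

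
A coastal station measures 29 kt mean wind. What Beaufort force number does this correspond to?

29 kt lies in the Beaufort 7 band (near gale, 28–33 kt).

Beaufort force 7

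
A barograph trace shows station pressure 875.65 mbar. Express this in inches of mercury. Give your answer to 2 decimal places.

1 mb = 0.02953 inHg, so 875.65 × 0.02953 = 25.86 inHg.

25.86 inHg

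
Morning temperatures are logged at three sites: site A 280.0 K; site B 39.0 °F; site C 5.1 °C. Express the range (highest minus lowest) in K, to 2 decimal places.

site A: 280.0 K = 6.850 °C.
site B: 39.0 °F = 3.889 °C.
Spread: 6.850 − 3.889 = 2.961 °C.

2.96 K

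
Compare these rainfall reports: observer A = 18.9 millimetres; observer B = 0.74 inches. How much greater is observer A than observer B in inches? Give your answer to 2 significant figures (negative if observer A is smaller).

observer A: 18.9 mm = 0.744094 in.
Difference: 0.744094 − 0.740000 = 0.0041 in.

0.0041 in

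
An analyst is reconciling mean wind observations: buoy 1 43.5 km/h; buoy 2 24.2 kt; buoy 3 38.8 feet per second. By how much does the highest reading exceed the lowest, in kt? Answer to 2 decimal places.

1.21 kt

buoy 1: 43.5 km/h = 23.4881 kt.
buoy 3: 38.8 ft/s = 22.9884 kt.
Spread: 24.2000 − 22.9884 = 1.21 kt.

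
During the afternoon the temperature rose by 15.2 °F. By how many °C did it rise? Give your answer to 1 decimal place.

Converting a difference, only the 9/5 scale factor applies: Δ°C = 15.2 × 0.5556 = 8.4 °C.

8.4 °C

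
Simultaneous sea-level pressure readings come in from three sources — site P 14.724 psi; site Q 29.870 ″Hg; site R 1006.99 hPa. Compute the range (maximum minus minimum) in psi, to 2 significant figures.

0.12 psi

site Q: 29.870 inHg = 14.6708 psi.
site R: 1006.99 hPa = 14.6052 psi.
Spread: 14.7240 − 14.6052 = 0.12 psi.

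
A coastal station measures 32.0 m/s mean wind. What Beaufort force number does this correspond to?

Beaufort force 11

32.0 m/s lies in the Beaufort 11 band (violent storm, 28.5–32.6 m/s).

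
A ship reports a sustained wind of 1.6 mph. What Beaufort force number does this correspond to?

Beaufort force 1

1.6 mph = 0.7 m/s, which is Beaufort 1 (light air, 0.3–1.5 m/s).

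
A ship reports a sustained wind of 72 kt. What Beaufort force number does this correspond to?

Beaufort force 12

72 kt lies in the Beaufort 12 band (hurricane force, ≥64 kt).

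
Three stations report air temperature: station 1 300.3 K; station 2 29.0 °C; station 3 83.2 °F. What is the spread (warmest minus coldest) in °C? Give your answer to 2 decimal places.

station 1: 300.3 K = 27.150 °C.
station 3: 83.2 °F = 28.444 °C.
Spread: 29.000 − 27.150 = 1.850 °C.

1.85 °C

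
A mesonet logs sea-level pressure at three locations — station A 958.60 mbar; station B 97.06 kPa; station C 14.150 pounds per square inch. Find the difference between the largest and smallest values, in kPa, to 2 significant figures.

1.7 kPa

station A: 958.60 mb = 95.860 kPa.
station C: 14.150 psi = 97.561 kPa.
Spread: 97.561 − 95.860 = 1.7 kPa.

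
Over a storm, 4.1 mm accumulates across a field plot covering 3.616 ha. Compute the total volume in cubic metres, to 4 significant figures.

Area: 3.616 ha = 36160 m².
1 mm over 1 m² is 1 L, so volume = 4.1 × 36160 = 148256 L = 148.3 m³.

148.3 cubic metres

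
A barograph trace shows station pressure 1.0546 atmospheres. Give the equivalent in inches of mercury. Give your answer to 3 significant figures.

31.6 inHg

1 atm = 29.9213 inHg, so 1.0546 × 29.9213 = 31.6 inHg.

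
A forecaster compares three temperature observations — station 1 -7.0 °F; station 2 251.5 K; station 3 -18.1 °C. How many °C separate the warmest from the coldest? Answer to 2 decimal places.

3.57 °C

station 1: -7.0 °F = -21.667 °C.
station 2: 251.5 K = -21.650 °C.
Spread: (-18.100) − (-21.667) = 3.567 °C.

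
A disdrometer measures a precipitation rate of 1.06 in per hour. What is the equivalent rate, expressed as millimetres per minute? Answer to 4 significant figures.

0.4487 mm/minute

1.06 in/hour × 25.4 mm/in × 0.0166667 hour/minute = 0.4487 mm/minute.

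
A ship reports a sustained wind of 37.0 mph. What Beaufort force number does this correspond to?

37.0 mph = 16.5 m/s, which is Beaufort 7 (near gale, 13.9–17.1 m/s).

Beaufort force 7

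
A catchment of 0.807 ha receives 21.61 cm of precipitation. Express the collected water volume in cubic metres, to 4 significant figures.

Depth: 21.61 cm × 10 = 216.1 mm.
Area: 0.807 ha = 8070 m².
1 mm over 1 m² is 1 L, so volume = 216.1 × 8070 = 1743927 L = 1744 m³.

1744 cubic metres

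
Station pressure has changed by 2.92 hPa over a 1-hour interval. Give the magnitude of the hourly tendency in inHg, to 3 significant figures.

2.92 hPa / 1 h × 0.02953 inHg/hPa = 0.0862 inHg/h.

0.0862 inHg per hour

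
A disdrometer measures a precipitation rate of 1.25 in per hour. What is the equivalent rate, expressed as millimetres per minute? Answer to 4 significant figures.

0.5292 mm/minute

1.25 in/hour × 25.4 mm/in × 0.0166667 hour/minute = 0.5292 mm/minute.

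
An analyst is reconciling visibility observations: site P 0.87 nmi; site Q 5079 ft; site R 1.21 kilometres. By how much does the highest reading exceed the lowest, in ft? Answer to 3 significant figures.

site P: 0.87 nmi = 5286.22 ft.
site R: 1.21 km = 3969.82 ft.
Spread: 5286.22 − 3969.82 = 1320 ft.

1320 ft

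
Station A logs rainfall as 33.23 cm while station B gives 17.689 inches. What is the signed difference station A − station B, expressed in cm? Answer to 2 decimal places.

station B: 17.689 in = 44.9301 cm.
Difference: 33.2300 − 44.9301 = -11.70 cm.

-11.70 cm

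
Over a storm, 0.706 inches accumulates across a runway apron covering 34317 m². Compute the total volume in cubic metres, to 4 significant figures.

615.4 cubic metres

Depth: 0.706 in × 25.4 = 17.9324 mm.
1 mm over 1 m² is 1 L, so volume = 17.9324 × 34317 = 615386.17 L = 615.4 m³.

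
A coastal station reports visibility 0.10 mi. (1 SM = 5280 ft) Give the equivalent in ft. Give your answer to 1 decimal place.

1 SM = 5280 ft, so 0.10 × 5280 = 528.0 ft.

528.0 ft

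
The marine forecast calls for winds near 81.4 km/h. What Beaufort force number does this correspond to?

Beaufort force 9

81.4 km/h = 22.6 m/s, which is Beaufort 9 (strong gale, 20.8–24.4 m/s).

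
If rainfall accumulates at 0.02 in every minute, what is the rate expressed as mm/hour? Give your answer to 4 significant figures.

30.48 mm/hour

0.02 in/minute × 25.4 mm/in × 60 minute/hour = 30.48 mm/hour.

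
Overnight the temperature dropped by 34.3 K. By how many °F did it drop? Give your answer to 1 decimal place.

Converting a difference, only the 9/5 scale factor applies: Δ°F = 34.3 × 1.8 = 61.7 °F.

61.7 °F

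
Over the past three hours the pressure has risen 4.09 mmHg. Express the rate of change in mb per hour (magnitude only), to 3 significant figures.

1.82 mb per hour

4.09 mmHg / 3 h × 1.33322 mb/mmHg = 1.82 mb/h.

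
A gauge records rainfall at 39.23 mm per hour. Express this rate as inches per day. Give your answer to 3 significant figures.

37.1 in/day

39.23 mm/hour × 0.0393701 in/mm × 24 hour/day = 37.1 in/day.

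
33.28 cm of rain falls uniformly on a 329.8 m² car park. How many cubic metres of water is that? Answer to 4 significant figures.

Depth: 33.28 cm × 10 = 332.8 mm.
1 mm over 1 m² is 1 L, so volume = 332.8 × 329.8 = 109757.44 L = 109.8 m³.

109.8 cubic metres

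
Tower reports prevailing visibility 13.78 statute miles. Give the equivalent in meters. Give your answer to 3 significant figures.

22200 m

1 SM = 1609.34 m, so 13.78 × 1609.34 = 22200 m.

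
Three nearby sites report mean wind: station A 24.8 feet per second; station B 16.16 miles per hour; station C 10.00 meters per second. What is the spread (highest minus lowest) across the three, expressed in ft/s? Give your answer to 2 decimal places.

9.11 ft/s

station B: 16.16 mph = 23.7013 ft/s.
station C: 10.00 m/s = 32.8084 ft/s.
Spread: 32.8084 − 23.7013 = 9.11 ft/s.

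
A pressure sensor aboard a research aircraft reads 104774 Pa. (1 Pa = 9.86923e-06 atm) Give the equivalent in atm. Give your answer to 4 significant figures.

1.034 atm

1 Pa = 9.86923e-06 atm, so 104774 × 9.86923e-06 = 1.034 atm.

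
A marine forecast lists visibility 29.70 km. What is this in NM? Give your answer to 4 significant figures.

1 km = 0.539957 nmi, so 29.70 × 0.539957 = 16.04 nmi.

16.04 nmi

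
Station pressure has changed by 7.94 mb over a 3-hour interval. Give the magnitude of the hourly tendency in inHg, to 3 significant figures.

0.0782 inHg per hour

7.94 mb / 3 h × 0.02953 inHg/mb = 0.0782 inHg/h.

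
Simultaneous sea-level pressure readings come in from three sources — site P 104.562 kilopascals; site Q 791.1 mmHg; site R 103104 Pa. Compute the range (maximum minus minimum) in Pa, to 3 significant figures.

site P: 104.562 kPa = 104562.00 Pa.
site Q: 791.1 mmHg = 105471.34 Pa.
Spread: 105471.34 − 103104.00 = 2370 Pa.

2370 Pa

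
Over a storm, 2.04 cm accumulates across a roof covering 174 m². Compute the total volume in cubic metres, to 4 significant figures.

3.550 cubic metres

Depth: 2.04 cm × 10 = 20.4 mm.
1 mm over 1 m² is 1 L, so volume = 20.4 × 174 = 3549.6 L = 3.550 m³.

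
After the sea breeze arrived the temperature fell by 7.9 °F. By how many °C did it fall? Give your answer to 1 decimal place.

Converting a difference, only the 9/5 scale factor applies: Δ°C = 7.9 × 0.5556 = 4.4 °C.

4.4 °C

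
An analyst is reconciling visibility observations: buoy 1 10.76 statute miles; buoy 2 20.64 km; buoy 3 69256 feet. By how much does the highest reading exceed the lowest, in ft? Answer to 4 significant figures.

buoy 1: 10.76 SM = 56812.80 ft.
buoy 2: 20.64 km = 67716.54 ft.
Spread: 69256.00 − 56812.80 = 12440 ft.

12440 ft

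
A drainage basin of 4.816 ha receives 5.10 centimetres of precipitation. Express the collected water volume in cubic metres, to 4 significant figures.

2456 cubic metres

Depth: 5.10 cm × 10 = 51 mm.
Area: 4.816 ha = 48160 m².
1 mm over 1 m² is 1 L, so volume = 51 × 48160 = 2456160 L = 2456 m³.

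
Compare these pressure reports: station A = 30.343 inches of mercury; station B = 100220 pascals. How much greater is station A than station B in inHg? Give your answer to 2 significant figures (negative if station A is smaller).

0.75 inHg

station B: 100220 Pa = 29.5949 inHg.
Difference: 30.3430 − 29.5949 = 0.75 inHg.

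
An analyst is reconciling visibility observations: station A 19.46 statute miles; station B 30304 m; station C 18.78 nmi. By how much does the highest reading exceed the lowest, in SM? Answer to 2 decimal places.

2.78 SM

station B: 30304 m = 18.8300 SM.
station C: 18.78 nmi = 21.6116 SM.
Spread: 21.6116 − 18.8300 = 2.78 SM.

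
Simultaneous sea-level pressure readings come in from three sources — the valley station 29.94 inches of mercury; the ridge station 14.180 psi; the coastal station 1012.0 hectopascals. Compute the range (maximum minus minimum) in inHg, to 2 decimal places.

the ridge station: 14.180 psi = 28.8708 inHg.
the coastal station: 1012.0 hPa = 29.8843 inHg.
Spread: 29.9400 − 28.8708 = 1.07 inHg.

1.07 inHg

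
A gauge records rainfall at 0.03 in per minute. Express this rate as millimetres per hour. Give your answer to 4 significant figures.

45.72 mm/hour

0.03 in/minute × 25.4 mm/in × 60 minute/hour = 45.72 mm/hour.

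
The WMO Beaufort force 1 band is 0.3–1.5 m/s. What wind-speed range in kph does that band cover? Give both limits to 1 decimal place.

1.1 to 5.4 km/h

0.3–1.5 m/s × 3.6 = 1.1–5.4 km/h.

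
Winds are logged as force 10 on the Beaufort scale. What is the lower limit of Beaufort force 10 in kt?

Beaufort 10 (storm) spans 48–55 knots.

48 kt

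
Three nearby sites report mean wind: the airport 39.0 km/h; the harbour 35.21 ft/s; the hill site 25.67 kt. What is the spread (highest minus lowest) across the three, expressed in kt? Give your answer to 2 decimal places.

4.81 kt

the airport: 39.0 km/h = 21.0583 kt.
the harbour: 35.21 ft/s = 20.8614 kt.
Spread: 25.6700 − 20.8614 = 4.81 kt.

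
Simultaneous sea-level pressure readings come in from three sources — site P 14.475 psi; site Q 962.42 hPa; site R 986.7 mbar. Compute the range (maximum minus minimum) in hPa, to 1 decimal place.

site P: 14.475 psi = 998.016 hPa.
site R: 986.7 mb = 986.700 hPa.
Spread: 998.016 − 962.420 = 35.6 hPa.

35.6 hPa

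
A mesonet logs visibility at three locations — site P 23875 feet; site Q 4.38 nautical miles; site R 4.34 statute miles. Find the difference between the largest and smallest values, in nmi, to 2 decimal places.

site P: 23875 ft = 3.9293 nmi.
site R: 4.34 SM = 3.7714 nmi.
Spread: 4.3800 − 3.7714 = 0.61 nmi.

0.61 nmi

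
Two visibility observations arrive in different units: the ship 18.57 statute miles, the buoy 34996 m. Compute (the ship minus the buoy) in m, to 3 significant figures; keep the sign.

-5110 m

the ship: 18.57 SM = 29885.52 m.
Difference: 29885.52 − 34996.00 = -5110 m.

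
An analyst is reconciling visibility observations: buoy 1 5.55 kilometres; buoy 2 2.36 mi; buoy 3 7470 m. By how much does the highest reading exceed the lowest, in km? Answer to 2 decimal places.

3.67 km

buoy 2: 2.36 SM = 3.7981 km.
buoy 3: 7470 m = 7.4700 km.
Spread: 7.4700 − 3.7981 = 3.67 km.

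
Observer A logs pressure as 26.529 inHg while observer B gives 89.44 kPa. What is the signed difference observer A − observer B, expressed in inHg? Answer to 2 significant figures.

observer B: 89.44 kPa = 26.4116 inHg.
Difference: 26.5290 − 26.4116 = 0.12 inHg.

0.12 inHg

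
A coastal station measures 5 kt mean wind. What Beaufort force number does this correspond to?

5 kt lies in the Beaufort 2 band (light breeze, 4–6 kt).

Beaufort force 2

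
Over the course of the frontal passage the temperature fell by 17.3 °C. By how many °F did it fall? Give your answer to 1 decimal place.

31.1 °F

A change of 1 °C equals a change of 1.8 °F: Δ°F = 17.3 × 1.8 = 31.1 °F.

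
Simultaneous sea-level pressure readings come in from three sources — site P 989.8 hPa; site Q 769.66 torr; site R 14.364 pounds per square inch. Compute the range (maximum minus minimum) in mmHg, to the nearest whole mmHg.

27 mmHg

site P: 989.8 hPa = 742.41 mmHg.
site R: 14.364 psi = 742.83 mmHg.
Spread: 769.66 − 742.41 = 27 mmHg.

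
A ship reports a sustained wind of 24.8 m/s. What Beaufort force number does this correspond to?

24.8 m/s lies in the Beaufort 10 band (storm, 24.5–28.4 m/s).

Beaufort force 10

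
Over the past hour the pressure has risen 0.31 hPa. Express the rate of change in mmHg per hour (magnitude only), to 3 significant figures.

0.233 mmHg per hour

0.31 hPa / 1 h × 0.750062 mmHg/hPa = 0.233 mmHg/h.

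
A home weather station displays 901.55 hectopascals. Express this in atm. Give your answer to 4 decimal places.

0.8898 atm

1 hPa = 0.000986923 atm, so 901.55 × 0.000986923 = 0.8898 atm.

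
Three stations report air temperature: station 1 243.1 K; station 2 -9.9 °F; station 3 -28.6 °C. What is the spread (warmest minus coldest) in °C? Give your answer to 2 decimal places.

6.77 °C

station 1: 243.1 K = -30.050 °C.
station 2: -9.9 °F = -23.278 °C.
Spread: (-23.278) − (-30.050) = 6.772 °C.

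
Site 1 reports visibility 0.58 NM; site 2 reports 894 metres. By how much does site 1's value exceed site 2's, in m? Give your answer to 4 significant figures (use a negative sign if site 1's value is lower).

site 1: 0.58 nmi = 1074.160 m.
Difference: 1074.160 − 894.000 = 180.2 m.

180.2 m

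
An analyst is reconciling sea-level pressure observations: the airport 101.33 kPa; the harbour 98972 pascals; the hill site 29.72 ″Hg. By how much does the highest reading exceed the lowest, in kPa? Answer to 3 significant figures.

the harbour: 98972 Pa = 98.9720 kPa.
the hill site: 29.72 inHg = 100.6435 kPa.
Spread: 101.3300 − 98.9720 = 2.36 kPa.

2.36 kPa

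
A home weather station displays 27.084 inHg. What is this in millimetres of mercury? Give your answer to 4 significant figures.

687.9 mmHg

1 inHg = 25.4 mmHg, so 27.084 × 25.4 = 687.9 mmHg.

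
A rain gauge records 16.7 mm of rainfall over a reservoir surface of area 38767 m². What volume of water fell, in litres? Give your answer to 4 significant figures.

647400 litres

1 mm over 1 m² is 1 L, so volume = 16.7 × 38767 = 647408.9 L ≈ 647400 L.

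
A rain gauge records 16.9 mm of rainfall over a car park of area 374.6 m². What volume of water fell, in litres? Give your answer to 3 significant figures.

6330 litres

1 mm over 1 m² is 1 L, so volume = 16.9 × 374.6 = 6330.74 L ≈ 6330 L.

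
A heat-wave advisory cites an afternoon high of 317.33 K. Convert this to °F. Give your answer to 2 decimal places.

First to °C: 44.18 °C.
Then to °F: 111.52 °F.

111.52 °F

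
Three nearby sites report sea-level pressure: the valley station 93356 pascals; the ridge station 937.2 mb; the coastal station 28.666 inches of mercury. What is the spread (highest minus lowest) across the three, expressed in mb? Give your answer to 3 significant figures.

the valley station: 93356 Pa = 933.560 mb.
the coastal station: 28.666 inHg = 970.742 mb.
Spread: 970.742 − 933.560 = 37.2 mb.

37.2 mb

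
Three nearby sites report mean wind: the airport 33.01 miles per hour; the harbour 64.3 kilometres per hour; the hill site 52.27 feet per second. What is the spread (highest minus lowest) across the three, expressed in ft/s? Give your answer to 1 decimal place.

10.2 ft/s

the airport: 33.01 mph = 48.415 ft/s.
the harbour: 64.3 km/h = 58.599 ft/s.
Spread: 58.599 − 48.415 = 10.2 ft/s.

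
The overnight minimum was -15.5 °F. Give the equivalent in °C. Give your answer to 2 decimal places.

-26.39 °C

°C = (°F − 32) × 5/9 = (-15.5 − 32) / 1.8 = -26.39 °C.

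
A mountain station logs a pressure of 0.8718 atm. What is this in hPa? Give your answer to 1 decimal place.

1 atm = 1013.25 hPa, so 0.8718 × 1013.25 = 883.4 hPa.

883.4 hPa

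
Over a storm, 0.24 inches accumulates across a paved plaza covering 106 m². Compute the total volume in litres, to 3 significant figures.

Depth: 0.24 in × 25.4 = 6.096 mm.
1 mm over 1 m² is 1 L, so volume = 6.096 × 106 = 646.176 L ≈ 646 L.

646 litres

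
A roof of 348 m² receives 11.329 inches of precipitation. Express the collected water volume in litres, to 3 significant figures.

Depth: 11.329 in × 25.4 = 287.7566 mm.
1 mm over 1 m² is 1 L, so volume = 287.7566 × 348 = 100139.3 L ≈ 100000 L.

100000 litres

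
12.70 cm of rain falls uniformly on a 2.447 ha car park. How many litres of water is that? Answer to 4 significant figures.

3108000 litres

Depth: 12.70 cm × 10 = 127 mm.
Area: 2.447 ha = 24470 m².
1 mm over 1 m² is 1 L, so volume = 127 × 24470 = 3107690 L ≈ 3108000 L.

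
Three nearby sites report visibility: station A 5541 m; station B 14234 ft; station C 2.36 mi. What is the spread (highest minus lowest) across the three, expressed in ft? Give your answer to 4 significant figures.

station A: 5541 m = 18179.13 ft.
station C: 2.36 SM = 12460.80 ft.
Spread: 18179.13 − 12460.80 = 5718 ft.

5718 ft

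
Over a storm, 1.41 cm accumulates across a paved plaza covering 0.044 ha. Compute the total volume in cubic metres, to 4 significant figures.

Depth: 1.41 cm × 10 = 14.1 mm.
Area: 0.044 ha = 440 m².
1 mm over 1 m² is 1 L, so volume = 14.1 × 440 = 6204 L = 6.204 m³.

6.204 cubic metres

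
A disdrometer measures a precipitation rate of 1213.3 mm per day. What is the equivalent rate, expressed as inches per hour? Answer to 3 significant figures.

1213.3 mm/day × 0.0393701 in/mm × 0.0416667 day/hour = 1.99 in/hour.

1.99 in/hour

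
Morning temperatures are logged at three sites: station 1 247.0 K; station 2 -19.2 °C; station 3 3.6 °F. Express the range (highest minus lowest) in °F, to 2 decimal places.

station 1: 247.0 K = -26.150 °C.
station 3: 3.6 °F = -15.778 °C.
Spread: (-15.778) − (-26.150) = 10.372 °C = 18.67 °F.

18.67 °F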